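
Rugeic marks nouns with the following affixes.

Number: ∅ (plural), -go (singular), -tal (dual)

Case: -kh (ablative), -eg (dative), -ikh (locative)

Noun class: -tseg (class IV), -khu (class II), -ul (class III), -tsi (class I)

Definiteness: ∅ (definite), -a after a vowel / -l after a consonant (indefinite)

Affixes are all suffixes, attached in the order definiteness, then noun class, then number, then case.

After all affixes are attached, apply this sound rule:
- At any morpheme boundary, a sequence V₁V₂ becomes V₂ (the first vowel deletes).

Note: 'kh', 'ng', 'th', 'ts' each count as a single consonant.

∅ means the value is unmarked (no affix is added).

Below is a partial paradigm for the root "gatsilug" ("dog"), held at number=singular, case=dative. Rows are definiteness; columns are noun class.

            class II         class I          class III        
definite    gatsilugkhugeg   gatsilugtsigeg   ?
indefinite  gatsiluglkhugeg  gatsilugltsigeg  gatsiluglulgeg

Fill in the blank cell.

definiteness = definite: zero marking, form stays gatsilug.
Attach noun class class III -ul → gatsilugul.
Attach number singular -go → gatsilugulgo.
Attach case dative -eg → gatsilugulgoeg.
Apply vowel deletion: gatsilugulgoeg → gatsilugulgeg.

gatsilugulgeg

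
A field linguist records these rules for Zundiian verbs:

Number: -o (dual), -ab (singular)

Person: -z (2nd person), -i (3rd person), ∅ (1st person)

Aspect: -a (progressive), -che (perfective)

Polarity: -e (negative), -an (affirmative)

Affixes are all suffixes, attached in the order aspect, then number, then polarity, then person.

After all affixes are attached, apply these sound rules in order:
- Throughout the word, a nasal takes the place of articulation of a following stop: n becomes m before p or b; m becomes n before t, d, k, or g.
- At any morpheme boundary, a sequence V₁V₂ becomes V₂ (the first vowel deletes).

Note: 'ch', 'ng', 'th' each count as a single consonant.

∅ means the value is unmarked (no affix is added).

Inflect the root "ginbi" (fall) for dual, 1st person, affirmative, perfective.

gimbichan

Attach aspect perfective -che → ginbiche.
Attach number dual -o → ginbicheo.
Attach polarity affirmative -an → ginbicheoan.
person = 1st person: zero marking, form stays ginbicheoan.
Apply nasal assimilation: ginbicheoan → gimbicheoan.
Apply vowel deletion: gimbicheoan → gimbichan.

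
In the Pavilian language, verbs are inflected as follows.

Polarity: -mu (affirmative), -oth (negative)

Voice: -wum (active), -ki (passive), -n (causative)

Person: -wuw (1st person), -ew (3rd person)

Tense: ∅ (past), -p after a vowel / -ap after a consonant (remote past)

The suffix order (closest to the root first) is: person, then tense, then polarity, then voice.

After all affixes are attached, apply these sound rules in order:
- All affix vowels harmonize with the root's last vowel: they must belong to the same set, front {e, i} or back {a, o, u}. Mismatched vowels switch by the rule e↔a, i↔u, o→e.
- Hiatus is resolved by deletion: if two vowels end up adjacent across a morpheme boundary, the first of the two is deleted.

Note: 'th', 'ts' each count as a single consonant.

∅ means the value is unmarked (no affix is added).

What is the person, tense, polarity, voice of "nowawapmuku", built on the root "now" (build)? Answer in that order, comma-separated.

Segment: now-ew-ap-mu-ki.
person: -ew → 3rd person.
tense: -p/ap → remote past.
polarity: -mu → affirmative.
voice: -ki → passive.

3rd person, remote past, affirmative, passive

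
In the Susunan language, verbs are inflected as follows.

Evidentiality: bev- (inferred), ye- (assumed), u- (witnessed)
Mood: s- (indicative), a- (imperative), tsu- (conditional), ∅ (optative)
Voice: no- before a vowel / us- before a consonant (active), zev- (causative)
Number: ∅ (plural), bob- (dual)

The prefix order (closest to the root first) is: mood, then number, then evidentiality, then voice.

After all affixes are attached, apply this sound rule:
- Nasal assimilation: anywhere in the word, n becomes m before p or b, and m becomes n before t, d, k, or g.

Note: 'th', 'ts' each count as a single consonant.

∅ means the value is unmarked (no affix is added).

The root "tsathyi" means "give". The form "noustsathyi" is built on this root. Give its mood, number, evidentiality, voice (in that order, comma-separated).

indicative, plural, witnessed, active

Segment: no-u-s-tsathyi.
mood: s- → indicative.
number: ∅ → plural.
evidentiality: u- → witnessed.
voice: no/us- → active.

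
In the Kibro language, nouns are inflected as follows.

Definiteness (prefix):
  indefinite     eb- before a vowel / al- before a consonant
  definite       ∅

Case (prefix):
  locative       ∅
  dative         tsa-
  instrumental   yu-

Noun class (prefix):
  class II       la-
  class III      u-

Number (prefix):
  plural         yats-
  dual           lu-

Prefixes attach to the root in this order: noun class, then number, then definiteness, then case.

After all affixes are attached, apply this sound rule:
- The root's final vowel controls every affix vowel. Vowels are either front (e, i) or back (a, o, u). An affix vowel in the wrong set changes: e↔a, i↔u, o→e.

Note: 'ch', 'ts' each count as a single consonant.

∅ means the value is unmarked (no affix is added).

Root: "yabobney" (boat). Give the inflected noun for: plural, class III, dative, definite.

tseyetsiyabobney

Attach noun class class III u- → uyabobney.
Attach number plural yats- → yatsuyabobney.
definiteness = definite: zero marking, form stays yatsuyabobney.
Attach case dative tsa- → tsayatsuyabobney.
Apply vowel harmony: tsayatsuyabobney → tseyetsiyabobney.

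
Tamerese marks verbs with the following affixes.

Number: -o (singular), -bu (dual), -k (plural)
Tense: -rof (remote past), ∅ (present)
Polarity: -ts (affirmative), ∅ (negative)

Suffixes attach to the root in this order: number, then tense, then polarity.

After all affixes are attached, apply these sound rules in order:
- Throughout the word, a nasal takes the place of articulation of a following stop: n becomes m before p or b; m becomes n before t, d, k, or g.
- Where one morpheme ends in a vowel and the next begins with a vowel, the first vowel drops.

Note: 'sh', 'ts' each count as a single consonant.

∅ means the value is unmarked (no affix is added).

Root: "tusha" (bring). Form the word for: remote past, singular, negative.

tushorof

Attach number singular -o → tushao.
Attach tense remote past -rof → tushaorof.
polarity = negative: zero marking, form stays tushaorof.
Nasal assimilation: no change.
Apply vowel deletion: tushaorof → tushorof.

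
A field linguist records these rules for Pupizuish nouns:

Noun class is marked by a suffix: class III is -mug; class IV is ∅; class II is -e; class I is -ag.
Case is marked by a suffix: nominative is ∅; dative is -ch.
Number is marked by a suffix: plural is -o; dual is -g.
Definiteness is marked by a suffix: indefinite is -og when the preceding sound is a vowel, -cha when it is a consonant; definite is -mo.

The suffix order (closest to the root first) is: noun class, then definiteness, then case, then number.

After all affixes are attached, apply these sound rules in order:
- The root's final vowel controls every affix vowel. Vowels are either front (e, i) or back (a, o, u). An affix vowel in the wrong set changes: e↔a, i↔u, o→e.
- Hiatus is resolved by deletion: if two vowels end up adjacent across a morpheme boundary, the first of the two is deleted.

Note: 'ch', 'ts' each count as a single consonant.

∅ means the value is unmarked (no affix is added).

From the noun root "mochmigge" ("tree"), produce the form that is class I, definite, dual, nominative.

Attach noun class class I -ag → mochmiggeag.
Attach definiteness definite -mo → mochmiggeagmo.
case = nominative: zero marking, form stays mochmiggeagmo.
Attach number dual -g → mochmiggeagmog.
Apply vowel harmony: mochmiggeagmog → mochmiggeegmeg.
Apply vowel deletion: mochmiggeegmeg → mochmiggegmeg.

mochmiggegmeg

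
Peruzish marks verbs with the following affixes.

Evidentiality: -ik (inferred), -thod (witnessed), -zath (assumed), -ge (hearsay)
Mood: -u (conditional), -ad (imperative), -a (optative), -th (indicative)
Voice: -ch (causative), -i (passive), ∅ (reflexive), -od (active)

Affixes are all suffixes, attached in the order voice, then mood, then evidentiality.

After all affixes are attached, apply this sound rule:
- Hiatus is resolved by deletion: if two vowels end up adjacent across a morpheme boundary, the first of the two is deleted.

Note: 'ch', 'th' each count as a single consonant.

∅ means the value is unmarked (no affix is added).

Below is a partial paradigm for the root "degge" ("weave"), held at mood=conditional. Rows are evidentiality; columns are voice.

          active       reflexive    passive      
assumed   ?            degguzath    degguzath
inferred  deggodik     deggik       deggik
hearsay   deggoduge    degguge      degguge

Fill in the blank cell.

Attach voice active -od → deggeod.
Attach mood conditional -u → deggeodu.
Attach evidentiality assumed -zath → deggeoduzath.
Apply vowel deletion: deggeoduzath → deggoduzath.

deggoduzath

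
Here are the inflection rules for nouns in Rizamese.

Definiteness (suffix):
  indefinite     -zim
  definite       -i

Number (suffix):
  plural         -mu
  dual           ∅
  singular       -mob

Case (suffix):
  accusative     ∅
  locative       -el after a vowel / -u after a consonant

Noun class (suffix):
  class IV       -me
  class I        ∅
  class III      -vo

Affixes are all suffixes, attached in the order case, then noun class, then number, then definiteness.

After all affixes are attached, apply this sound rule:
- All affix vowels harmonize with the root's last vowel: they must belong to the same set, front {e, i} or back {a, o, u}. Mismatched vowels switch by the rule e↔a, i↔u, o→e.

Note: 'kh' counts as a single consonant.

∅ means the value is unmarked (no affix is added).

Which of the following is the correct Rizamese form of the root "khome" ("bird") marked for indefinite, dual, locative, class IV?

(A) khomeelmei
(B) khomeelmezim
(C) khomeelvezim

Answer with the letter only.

B

Attach case locative -el (after vowel 'e') → khomeel.
Attach noun class class IV -me → khomeelme.
number = dual: zero marking, form stays khomeelme.
Attach definiteness indefinite -zim → khomeelmezim.
Vowel harmony: no change.
So the correct form is khomeelmezim, option (B).
(A) khomeelmei is wrong: it uses definite instead of indefinite for definiteness.
(C) khomeelvezim is wrong: it uses class III instead of class IV for noun class.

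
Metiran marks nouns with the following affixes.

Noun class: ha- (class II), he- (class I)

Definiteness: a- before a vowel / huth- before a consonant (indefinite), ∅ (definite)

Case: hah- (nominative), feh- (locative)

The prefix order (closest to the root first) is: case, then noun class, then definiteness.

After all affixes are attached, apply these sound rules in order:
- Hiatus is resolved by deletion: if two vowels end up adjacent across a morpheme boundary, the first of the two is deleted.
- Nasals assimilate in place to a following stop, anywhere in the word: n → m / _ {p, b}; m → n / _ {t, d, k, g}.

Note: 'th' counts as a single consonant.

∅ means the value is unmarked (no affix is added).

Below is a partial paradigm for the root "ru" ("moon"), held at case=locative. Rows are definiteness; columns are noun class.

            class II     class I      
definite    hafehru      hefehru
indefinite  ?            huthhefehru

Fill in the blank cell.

huthhafehru

Attach case locative feh- → fehru.
Attach noun class class II ha- → hafehru.
Attach definiteness indefinite huth- (before consonant 'h') → huthhafehru.
Vowel deletion: no change.
Nasal assimilation: no change.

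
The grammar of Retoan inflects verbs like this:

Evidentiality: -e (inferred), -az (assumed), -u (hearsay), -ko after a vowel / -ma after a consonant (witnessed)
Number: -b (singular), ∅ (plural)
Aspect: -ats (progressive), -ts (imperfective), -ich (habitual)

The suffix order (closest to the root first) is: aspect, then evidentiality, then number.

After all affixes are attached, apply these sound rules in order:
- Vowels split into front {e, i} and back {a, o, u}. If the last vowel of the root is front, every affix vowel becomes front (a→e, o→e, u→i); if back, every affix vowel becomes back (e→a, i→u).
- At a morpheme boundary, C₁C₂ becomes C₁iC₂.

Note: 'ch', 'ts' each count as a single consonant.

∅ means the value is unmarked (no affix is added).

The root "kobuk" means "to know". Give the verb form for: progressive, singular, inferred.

kobukatsab

Attach aspect progressive -ats → kobukats.
Attach evidentiality inferred -e → kobukatse.
Attach number singular -b → kobukatseb.
Apply vowel harmony: kobukatseb → kobukatsab.
Epenthesis: no change.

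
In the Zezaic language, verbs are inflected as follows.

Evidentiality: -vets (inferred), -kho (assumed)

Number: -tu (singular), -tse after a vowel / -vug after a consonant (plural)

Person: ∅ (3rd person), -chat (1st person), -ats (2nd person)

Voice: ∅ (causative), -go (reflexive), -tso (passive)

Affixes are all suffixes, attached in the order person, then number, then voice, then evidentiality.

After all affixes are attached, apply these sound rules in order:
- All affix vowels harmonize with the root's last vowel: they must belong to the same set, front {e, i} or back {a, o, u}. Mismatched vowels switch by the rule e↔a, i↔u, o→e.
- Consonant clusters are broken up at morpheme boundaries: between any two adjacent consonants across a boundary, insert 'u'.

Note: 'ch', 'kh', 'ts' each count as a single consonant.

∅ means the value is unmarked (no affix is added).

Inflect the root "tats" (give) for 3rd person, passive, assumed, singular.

tatsututsokho

person = 3rd person: zero marking, form stays tats.
Attach number singular -tu → tatstu.
Attach voice passive -tso → tatstutso.
Attach evidentiality assumed -kho → tatstutsokho.
Vowel harmony: no change.
Apply epenthesis: tatstutsokho → tatsututsokho.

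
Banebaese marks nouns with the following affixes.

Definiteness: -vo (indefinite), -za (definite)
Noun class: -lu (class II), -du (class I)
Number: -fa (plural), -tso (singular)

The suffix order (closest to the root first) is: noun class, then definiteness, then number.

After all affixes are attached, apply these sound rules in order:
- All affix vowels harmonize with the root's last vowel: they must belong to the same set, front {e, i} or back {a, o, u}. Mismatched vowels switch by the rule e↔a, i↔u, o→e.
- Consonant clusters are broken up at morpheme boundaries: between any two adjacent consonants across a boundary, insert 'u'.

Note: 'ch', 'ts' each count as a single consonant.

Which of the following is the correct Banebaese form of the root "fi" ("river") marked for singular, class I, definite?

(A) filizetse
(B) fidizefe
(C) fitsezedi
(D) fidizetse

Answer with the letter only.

Attach noun class class I -du → fidu.
Attach definiteness definite -za → fiduza.
Attach number singular -tso → fiduzatso.
Apply vowel harmony: fiduzatso → fidizetse.
Epenthesis: no change.
So the correct form is fidizetse, option (D).
(C) fitsezedi is wrong: it has the affixes in the wrong order.
(B) fidizefe is wrong: it uses plural instead of singular for number.
(A) filizetse is wrong: it uses class II instead of class I for noun class.

D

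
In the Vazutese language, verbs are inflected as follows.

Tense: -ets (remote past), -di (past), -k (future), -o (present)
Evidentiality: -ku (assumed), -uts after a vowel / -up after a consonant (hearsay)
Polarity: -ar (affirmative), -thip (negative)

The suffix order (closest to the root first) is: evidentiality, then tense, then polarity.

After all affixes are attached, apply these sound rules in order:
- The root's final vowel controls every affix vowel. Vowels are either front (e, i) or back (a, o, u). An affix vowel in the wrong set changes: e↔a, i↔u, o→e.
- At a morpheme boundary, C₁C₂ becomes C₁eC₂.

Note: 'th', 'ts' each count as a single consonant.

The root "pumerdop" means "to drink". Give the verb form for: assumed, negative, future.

pumerdopekukethup

Attach evidentiality assumed -ku → pumerdopku.
Attach tense future -k → pumerdopkuk.
Attach polarity negative -thip → pumerdopkukthip.
Apply vowel harmony: pumerdopkukthip → pumerdopkukthup.
Apply epenthesis: pumerdopkukthup → pumerdopekukethup.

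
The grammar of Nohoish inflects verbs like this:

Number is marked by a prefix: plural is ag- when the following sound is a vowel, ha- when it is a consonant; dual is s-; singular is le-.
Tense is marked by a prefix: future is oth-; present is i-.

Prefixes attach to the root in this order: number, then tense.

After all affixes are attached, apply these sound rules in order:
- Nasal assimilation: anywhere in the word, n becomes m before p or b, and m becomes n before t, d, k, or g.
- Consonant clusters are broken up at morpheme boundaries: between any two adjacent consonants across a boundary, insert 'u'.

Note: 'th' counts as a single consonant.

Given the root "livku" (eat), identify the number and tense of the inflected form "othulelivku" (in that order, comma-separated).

singular, future

Segment: oth-le-livku.
number: le- → singular.
tense: oth- → future.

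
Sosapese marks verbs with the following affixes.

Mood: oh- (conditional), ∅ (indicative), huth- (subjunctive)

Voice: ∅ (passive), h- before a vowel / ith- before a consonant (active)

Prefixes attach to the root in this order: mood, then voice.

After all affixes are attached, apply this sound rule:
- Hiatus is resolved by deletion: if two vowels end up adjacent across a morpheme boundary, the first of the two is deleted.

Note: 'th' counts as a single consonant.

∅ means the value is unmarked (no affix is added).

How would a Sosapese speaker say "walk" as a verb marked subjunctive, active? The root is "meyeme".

Attach mood subjunctive huth- → huthmeyeme.
Attach voice active ith- (before consonant 'h') → ithhuthmeyeme.
Vowel deletion: no change.

ithhuthmeyeme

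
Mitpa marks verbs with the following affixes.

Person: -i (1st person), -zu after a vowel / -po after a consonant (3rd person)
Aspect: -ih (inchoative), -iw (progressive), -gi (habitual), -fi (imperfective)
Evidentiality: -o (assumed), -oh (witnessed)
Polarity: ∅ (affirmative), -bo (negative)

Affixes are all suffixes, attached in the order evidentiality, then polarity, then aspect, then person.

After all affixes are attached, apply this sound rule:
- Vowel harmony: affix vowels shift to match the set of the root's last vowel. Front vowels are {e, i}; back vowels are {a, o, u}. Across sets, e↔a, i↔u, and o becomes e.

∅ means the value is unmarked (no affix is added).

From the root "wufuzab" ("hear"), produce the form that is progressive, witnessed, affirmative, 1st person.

wufuzabohuwu

Attach evidentiality witnessed -oh → wufuzaboh.
polarity = affirmative: zero marking, form stays wufuzaboh.
Attach aspect progressive -iw → wufuzabohiw.
Attach person 1st person -i → wufuzabohiwi.
Apply vowel harmony: wufuzabohiwi → wufuzabohuwu.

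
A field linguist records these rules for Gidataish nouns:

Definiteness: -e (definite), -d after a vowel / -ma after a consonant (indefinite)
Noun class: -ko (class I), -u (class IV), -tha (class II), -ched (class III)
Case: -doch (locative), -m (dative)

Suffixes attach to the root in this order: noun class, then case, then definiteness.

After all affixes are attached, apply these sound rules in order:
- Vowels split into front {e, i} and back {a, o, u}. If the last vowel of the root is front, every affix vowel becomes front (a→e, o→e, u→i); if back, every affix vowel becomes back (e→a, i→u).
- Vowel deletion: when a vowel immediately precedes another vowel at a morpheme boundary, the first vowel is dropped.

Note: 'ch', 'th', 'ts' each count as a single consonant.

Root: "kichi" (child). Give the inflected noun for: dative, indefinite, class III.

kichichedmme

Attach noun class class III -ched → kichiched.
Attach case dative -m → kichichedm.
Attach definiteness indefinite -ma (after consonant 'm') → kichichedmma.
Apply vowel harmony: kichichedmma → kichichedmme.
Vowel deletion: no change.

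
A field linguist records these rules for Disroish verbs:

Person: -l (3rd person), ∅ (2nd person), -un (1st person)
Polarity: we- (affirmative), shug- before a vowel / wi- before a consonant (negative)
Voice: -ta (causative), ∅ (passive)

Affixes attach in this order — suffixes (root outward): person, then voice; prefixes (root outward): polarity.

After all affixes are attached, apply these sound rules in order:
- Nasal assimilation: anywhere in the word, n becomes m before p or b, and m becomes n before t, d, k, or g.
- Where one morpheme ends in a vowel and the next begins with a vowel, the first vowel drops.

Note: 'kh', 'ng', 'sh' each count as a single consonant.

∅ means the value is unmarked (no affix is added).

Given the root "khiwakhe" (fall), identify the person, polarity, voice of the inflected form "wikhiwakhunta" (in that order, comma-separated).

1st person, negative, causative

Segment: wi-khiwakhe-un-ta.
person: -un → 1st person.
polarity: shug/wi- → negative.
voice: -ta → causative.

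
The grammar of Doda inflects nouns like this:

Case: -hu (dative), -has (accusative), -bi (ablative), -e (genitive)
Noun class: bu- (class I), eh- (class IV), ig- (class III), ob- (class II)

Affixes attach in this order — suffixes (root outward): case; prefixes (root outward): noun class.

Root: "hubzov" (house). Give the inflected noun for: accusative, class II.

obhubzovhas

Attach noun class class II ob- → obhubzov.
Attach case accusative -has → obhubzovhas.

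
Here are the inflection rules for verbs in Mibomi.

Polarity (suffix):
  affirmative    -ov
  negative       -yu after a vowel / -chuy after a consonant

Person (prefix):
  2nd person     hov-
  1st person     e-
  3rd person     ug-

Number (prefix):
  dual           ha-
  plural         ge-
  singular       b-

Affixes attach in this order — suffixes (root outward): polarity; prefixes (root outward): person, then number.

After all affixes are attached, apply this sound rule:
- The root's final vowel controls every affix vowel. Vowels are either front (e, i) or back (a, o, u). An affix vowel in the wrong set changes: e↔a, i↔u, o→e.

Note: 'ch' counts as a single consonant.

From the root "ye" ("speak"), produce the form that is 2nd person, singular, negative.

bhevyeyi

Attach person 2nd person hov- → hovye.
Attach number singular b- → bhovye.
Attach polarity negative -yu (after vowel 'e') → bhovyeyu.
Apply vowel harmony: bhovyeyu → bhevyeyi.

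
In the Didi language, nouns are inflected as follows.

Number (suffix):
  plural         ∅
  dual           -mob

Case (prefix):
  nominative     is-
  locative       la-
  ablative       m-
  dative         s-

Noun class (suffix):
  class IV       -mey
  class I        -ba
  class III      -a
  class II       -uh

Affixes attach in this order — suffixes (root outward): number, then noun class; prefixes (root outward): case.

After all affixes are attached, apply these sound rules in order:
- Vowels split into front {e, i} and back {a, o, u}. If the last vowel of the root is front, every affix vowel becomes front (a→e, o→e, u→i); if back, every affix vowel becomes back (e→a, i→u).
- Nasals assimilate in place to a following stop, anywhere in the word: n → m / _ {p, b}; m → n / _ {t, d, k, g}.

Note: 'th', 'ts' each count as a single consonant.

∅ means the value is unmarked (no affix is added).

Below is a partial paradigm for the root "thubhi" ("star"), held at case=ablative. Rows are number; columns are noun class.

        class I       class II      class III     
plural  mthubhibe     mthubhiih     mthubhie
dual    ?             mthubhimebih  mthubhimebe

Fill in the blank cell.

mthubhimebbe

Attach case ablative m- → mthubhi.
Attach number dual -mob → mthubhimob.
Attach noun class class I -ba → mthubhimobba.
Apply vowel harmony: mthubhimobba → mthubhimebbe.
Nasal assimilation: no change.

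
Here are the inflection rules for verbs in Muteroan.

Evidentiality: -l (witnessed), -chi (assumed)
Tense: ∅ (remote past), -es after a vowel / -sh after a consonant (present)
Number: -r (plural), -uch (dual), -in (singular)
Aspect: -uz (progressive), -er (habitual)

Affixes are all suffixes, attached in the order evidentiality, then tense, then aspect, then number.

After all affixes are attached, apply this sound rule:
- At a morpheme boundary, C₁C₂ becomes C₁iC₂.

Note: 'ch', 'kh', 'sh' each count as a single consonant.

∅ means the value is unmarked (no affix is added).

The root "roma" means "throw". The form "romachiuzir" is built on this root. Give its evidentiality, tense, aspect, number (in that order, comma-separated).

assumed, remote past, progressive, plural

Segment: roma-chi-uz-r.
evidentiality: -chi → assumed.
tense: ∅ → remote past.
aspect: -uz → progressive.
number: -r → plural.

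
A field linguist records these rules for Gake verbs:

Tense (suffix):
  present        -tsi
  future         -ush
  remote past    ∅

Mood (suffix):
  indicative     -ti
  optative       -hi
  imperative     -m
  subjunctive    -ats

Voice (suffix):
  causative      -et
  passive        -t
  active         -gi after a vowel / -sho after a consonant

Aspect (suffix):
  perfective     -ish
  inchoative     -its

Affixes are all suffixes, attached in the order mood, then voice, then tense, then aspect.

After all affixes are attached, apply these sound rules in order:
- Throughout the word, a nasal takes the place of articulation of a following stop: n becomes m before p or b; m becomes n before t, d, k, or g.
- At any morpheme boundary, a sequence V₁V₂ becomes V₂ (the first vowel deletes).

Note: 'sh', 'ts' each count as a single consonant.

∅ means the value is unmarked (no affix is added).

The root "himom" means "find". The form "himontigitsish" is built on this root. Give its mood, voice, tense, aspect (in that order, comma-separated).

Segment: himom-ti-gi-tsi-ish.
mood: -ti → indicative.
voice: -gi/sho → active.
tense: -tsi → present.
aspect: -ish → perfective.

indicative, active, present, perfective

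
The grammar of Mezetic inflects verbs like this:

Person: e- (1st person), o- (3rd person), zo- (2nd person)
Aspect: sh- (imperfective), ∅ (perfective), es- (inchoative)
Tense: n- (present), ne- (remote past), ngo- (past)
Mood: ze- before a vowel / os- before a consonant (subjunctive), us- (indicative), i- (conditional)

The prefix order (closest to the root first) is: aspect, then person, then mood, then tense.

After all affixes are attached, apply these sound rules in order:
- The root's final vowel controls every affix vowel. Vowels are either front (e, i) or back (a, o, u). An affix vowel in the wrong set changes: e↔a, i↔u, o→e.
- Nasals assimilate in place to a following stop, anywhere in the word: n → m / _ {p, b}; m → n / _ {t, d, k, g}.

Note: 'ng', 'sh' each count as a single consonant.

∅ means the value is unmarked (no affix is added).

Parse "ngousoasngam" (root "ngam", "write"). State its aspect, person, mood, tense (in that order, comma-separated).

Segment: ngo-us-o-es-ngam.
aspect: es- → inchoative.
person: o- → 3rd person.
mood: us- → indicative.
tense: ngo- → past.

inchoative, 3rd person, indicative, past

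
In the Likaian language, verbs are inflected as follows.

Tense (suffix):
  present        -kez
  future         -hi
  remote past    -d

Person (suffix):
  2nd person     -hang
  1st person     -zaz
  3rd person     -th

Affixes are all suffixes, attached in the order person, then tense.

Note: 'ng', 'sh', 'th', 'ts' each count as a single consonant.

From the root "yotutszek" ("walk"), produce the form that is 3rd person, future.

yotutszekthhi

Attach person 3rd person -th → yotutszekth.
Attach tense future -hi → yotutszekthhi.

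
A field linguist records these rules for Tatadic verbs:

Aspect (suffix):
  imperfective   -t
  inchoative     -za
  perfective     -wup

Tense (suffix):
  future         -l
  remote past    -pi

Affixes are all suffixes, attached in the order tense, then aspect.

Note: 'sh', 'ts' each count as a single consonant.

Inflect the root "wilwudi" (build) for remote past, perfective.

wilwudipiwup

Attach tense remote past -pi → wilwudipi.
Attach aspect perfective -wup → wilwudipiwup.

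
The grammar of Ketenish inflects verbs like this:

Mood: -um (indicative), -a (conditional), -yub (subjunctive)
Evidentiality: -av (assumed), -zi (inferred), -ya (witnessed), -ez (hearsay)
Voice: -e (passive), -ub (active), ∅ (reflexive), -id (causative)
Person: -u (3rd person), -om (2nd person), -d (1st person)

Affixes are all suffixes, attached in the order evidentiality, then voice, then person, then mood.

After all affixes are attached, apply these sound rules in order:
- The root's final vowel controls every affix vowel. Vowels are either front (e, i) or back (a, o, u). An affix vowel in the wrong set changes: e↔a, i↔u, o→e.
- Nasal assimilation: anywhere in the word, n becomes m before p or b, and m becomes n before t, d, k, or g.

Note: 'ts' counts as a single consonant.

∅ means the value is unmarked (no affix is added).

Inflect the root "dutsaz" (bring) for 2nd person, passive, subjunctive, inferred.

Attach evidentiality inferred -zi → dutsazzi.
Attach voice passive -e → dutsazzie.
Attach person 2nd person -om → dutsazzieom.
Attach mood subjunctive -yub → dutsazzieomyub.
Apply vowel harmony: dutsazzieomyub → dutsazzuaomyub.
Nasal assimilation: no change.

dutsazzuaomyub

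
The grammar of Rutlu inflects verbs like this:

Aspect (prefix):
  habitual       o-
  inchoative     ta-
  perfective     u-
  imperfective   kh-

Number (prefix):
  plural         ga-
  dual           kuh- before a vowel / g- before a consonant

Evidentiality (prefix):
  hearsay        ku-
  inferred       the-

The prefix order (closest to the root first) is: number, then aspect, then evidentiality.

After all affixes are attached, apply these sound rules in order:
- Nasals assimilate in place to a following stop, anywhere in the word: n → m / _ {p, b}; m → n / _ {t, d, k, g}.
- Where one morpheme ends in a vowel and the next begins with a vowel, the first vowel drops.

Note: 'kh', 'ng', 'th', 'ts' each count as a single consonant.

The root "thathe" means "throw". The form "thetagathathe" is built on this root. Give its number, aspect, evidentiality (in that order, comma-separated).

Segment: the-ta-ga-thathe.
number: ga- → plural.
aspect: ta- → inchoative.
evidentiality: the- → inferred.

plural, inchoative, inferred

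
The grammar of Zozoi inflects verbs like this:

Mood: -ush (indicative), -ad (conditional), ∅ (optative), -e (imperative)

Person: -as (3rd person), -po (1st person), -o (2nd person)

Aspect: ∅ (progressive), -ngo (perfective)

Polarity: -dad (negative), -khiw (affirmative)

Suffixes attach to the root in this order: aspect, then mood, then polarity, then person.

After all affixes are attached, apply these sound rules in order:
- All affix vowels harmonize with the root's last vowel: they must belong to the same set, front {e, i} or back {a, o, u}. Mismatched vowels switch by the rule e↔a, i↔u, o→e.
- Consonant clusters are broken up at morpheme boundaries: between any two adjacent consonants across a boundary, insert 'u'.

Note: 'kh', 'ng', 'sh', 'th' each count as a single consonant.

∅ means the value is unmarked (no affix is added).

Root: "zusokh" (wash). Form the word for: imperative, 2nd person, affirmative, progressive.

aspect = progressive: zero marking, form stays zusokh.
Attach mood imperative -e → zusokhe.
Attach polarity affirmative -khiw → zusokhekhiw.
Attach person 2nd person -o → zusokhekhiwo.
Apply vowel harmony: zusokhekhiwo → zusokhakhuwo.
Epenthesis: no change.

zusokhakhuwo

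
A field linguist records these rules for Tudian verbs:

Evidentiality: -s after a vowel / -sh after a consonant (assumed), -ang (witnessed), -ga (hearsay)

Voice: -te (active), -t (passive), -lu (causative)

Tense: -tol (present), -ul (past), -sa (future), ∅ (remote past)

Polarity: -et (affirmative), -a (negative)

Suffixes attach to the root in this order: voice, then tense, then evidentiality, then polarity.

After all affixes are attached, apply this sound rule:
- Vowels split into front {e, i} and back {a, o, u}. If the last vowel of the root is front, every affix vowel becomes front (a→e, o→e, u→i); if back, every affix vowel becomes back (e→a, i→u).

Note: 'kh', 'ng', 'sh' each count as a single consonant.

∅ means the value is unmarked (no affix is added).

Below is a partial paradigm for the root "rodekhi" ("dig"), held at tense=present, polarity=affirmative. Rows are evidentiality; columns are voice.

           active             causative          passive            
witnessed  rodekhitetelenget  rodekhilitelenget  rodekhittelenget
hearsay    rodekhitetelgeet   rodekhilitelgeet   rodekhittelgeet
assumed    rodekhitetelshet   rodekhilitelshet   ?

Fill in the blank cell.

rodekhittelshet

Attach voice passive -t → rodekhit.
Attach tense present -tol → rodekhittol.
Attach evidentiality assumed -sh (after consonant 'l') → rodekhittolsh.
Attach polarity affirmative -et → rodekhittolshet.
Apply vowel harmony: rodekhittolshet → rodekhittelshet.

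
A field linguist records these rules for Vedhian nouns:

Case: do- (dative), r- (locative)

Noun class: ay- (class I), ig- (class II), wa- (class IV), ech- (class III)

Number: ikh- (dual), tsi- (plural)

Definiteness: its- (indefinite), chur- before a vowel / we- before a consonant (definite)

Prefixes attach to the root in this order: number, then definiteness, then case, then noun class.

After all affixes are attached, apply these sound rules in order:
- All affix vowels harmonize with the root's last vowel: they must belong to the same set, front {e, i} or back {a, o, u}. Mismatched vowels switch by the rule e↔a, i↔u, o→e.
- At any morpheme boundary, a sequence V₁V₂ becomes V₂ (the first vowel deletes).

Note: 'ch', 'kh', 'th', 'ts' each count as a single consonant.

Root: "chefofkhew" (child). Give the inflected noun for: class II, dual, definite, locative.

igrchirikhchefofkhew

Attach number dual ikh- → ikhchefofkhew.
Attach definiteness definite chur- (before vowel 'i') → churikhchefofkhew.
Attach case locative r- → rchurikhchefofkhew.
Attach noun class class II ig- → igrchurikhchefofkhew.
Apply vowel harmony: igrchurikhchefofkhew → igrchirikhchefofkhew.
Vowel deletion: no change.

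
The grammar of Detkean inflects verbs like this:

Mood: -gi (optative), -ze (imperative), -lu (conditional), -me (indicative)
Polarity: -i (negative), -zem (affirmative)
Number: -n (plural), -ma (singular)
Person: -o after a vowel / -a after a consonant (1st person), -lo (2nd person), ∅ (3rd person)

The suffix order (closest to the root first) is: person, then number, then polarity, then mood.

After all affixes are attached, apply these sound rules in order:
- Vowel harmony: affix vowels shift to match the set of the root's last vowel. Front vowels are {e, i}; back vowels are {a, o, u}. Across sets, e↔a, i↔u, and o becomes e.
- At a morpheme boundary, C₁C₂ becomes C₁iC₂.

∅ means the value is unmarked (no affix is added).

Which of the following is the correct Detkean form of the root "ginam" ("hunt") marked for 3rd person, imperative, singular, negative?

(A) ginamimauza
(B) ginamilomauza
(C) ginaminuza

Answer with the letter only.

A

person = 3rd person: zero marking, form stays ginam.
Attach number singular -ma → ginamma.
Attach polarity negative -i → ginammai.
Attach mood imperative -ze → ginammaize.
Apply vowel harmony: ginammaize → ginammauza.
Apply epenthesis: ginammauza → ginamimauza.
So the correct form is ginamimauza, option (A).
(C) ginaminuza is wrong: it uses plural instead of singular for number.
(B) ginamilomauza is wrong: it uses 2nd person instead of 3rd person for person.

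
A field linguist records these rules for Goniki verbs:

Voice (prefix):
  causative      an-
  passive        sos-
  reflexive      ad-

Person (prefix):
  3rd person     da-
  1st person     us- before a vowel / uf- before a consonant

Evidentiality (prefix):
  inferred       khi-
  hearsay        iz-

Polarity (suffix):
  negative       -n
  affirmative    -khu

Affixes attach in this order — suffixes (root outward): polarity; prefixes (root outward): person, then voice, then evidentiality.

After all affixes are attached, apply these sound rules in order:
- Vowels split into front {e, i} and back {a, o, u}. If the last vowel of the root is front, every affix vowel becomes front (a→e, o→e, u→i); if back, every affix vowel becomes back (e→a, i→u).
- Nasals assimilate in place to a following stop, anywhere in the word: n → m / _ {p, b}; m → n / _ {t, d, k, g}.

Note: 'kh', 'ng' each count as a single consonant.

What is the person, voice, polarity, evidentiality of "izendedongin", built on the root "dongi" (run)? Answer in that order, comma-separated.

Segment: iz-an-da-dongi-n.
person: da- → 3rd person.
voice: an- → causative.
polarity: -n → negative.
evidentiality: iz- → hearsay.

3rd person, causative, negative, hearsay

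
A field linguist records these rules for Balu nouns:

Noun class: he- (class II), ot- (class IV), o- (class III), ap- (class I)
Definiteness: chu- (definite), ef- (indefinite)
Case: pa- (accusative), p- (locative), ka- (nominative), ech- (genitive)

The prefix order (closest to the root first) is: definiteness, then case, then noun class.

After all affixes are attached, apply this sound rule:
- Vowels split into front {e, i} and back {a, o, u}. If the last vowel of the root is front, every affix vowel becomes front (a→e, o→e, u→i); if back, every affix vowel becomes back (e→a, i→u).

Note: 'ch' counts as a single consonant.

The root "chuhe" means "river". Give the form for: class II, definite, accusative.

Attach definiteness definite chu- → chuchuhe.
Attach case accusative pa- → pachuchuhe.
Attach noun class class II he- → hepachuchuhe.
Apply vowel harmony: hepachuchuhe → hepechichuhe.

hepechichuhe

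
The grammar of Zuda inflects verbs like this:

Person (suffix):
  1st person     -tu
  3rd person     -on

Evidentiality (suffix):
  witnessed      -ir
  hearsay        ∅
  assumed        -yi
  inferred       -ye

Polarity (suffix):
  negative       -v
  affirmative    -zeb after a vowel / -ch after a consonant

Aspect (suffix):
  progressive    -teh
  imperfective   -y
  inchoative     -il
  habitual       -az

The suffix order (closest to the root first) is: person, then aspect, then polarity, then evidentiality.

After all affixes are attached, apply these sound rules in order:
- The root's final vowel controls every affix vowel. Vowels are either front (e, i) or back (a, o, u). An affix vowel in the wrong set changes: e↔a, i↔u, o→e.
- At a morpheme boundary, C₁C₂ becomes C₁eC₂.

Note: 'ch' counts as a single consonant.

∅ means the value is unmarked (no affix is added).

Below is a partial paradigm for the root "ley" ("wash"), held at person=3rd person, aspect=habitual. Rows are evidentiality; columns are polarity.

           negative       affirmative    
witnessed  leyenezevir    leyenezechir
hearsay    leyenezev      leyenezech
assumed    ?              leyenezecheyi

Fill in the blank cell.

leyenezeveyi

Attach person 3rd person -on → leyon.
Attach aspect habitual -az → leyonaz.
Attach polarity negative -v → leyonazv.
Attach evidentiality assumed -yi → leyonazvyi.
Apply vowel harmony: leyonazvyi → leyenezvyi.
Apply epenthesis: leyenezvyi → leyenezeveyi.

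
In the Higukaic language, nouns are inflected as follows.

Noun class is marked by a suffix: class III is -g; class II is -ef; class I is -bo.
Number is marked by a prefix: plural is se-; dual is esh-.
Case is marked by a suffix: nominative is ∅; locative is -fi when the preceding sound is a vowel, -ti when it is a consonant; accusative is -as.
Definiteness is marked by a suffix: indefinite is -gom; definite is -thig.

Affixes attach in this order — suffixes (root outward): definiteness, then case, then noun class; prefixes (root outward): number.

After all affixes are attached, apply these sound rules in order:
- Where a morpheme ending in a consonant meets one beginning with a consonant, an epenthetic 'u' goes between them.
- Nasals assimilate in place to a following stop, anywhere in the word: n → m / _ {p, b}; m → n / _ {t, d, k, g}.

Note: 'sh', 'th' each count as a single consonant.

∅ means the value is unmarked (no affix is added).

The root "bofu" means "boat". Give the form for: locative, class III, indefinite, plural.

Attach definiteness indefinite -gom → bofugom.
Attach case locative -ti (after consonant 'm') → bofugomti.
Attach number plural se- → sebofugomti.
Attach noun class class III -g → sebofugomtig.
Apply epenthesis: sebofugomtig → sebofugomutig.
Nasal assimilation: no change.

sebofugomutig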